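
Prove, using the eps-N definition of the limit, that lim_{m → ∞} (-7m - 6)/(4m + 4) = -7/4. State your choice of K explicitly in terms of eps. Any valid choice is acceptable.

K = (1/4)/eps

Suppose eps > 0. For m ≥ 1, |(-7m - 6)/(4m + 4) + 7/4| = |4|/(4(4m + 4)) = 4/(4(4m + 4)).
Since 4m + 4 ≥ 4m for m ≥ 1, this is ≤ 4/(4·4m) = (1/4)/m.
So |(-7m - 6)/(4m + 4) + 7/4| < eps whenever m > (1/4)/eps.
Take K = (1/4)/eps. If m > K then |(-7m - 6)/(4m + 4) + 7/4| ≤ (1/4)/m < eps.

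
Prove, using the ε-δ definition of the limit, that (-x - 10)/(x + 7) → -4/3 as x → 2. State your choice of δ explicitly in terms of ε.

δ = min(9/2, (27/2)ε)

Suppose ε > 0. We want δ > 0 with 0 < |x − 2| < δ ⇒ |(-x - 10)/(x + 7) + 4/3| < ε.
Combining over a common denominator, (-x - 10)/(x + 7) + 4/3 = [(-x - 10)·9 − (-12)·(x + 7)] / [9·(x + 7)] = 3(x − 2) / (9(x + 7)).
So |(-x - 10)/(x + 7) + 4/3| = 3|x − 2| / (9·|x + 7|).
Restrict δ ≤ 9/2. Then |x − 2| < 9/2 gives |x + 7| = |(x − 2) + 9| ≥ 9 − 9/2 = 9/2.
Hence |(-x - 10)/(x + 7) + 4/3| < 3|x − 2|/(9·(9/2)) = (2/27)|x − 2|, which is < ε once |x − 2| < (27/2)ε.
Take δ = min(9/2, (27/2)ε). Then 0 < |x − 2| < δ forces both bounds, so |(-x - 10)/(x + 7) + 4/3| < ε.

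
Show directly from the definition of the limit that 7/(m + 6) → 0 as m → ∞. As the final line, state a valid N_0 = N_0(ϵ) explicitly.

Let ϵ > 0 be given. For m ≥ 1, |7/(m + 6) − 0| = 7/(m + 6) ≤ 7/m.
We need 7/m < ϵ, i.e. m > 7/ϵ.
Take N_0 = 7/ϵ. If m > N_0 then |7/(m + 6)| ≤ 7/m < ϵ.

N_0 = 7/ϵ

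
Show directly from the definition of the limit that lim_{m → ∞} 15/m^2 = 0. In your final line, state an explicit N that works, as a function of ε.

Suppose ε > 0. For m ≥ 1, |15/m^2 − 0| = 15/m^2.
15/m^2 < ε ⇔ m^2 > 15/ε ⇔ m > (15/ε)^{1/2}.
Take N = (15/ε)^{1/2}. Then m > N implies 15/m^2 < ε.

N = (15/ε)^{1/2}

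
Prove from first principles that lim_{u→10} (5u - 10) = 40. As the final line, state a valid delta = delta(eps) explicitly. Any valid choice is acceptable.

Let eps > 0 be given. We need delta > 0 so that 0 < |u − 10| < delta implies |(5u - 10) − 40| < eps.
Since (5u - 10) − 40 = 5(u − 10), we have |(5u - 10) − 40| = 5|u − 10|.
Thus it suffices that |u − 10| < eps/5.
Choosing delta = eps/5 gives |(5u - 10) − 40| = 5|u − 10| < eps whenever |u − 10| < delta.

delta = eps/5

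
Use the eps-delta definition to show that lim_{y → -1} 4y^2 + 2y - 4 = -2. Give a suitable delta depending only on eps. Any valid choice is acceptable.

delta = min(1, eps/10)

Let eps > 0 be given. We want delta > 0 such that 0 < |y + 1| < delta implies |(4y^2 + 2y - 4) + 2| < eps.
(4y^2 + 2y - 4) + 2 = 4y^2 + 2y - 2 = (y + 1)(4y - 2).
So |(4y^2 + 2y - 4) + 2| = |y + 1|·|4y - 2|.
Require delta ≤ 1. Then |y + 1| < 1 gives |y| < 2, and by the triangle inequality |4y - 2| ≤ 4·2 + 2 = 10.
Hence |(4y^2 + 2y - 4) + 2| ≤ 10|y + 1| < eps provided |y + 1| < eps/10.
Choosing delta = min(1, eps/10) ensures both conditions, hence |(4y^2 + 2y - 4) + 2| < eps.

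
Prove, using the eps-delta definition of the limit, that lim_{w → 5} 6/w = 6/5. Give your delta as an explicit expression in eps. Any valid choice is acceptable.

delta = min(5/2, (25/12)eps)

Let eps > 0. We seek delta > 0 such that 0 < |w − 5| < delta implies |6/w − (6/5)| < eps.
|6/w − (6/5)| = 6·|5 − w|/(5·|w|) = 6|w − 5|/(5|w|).
Restrict delta ≤ 5/2. Then |w − 5| < 5/2 gives |w| > 5/2, so 5|w| > 25/2.
Then |6/w − (6/5)| < 6|w − 5|/(25/2), which is < eps when |w − 5| < (25/12)eps.
Take delta = min(5/2, (25/12)eps). Then 0 < |w − 5| < delta gives both |w − 5| < 5/2 and |w − 5| < (25/12)eps, so |6/w − (6/5)| < eps.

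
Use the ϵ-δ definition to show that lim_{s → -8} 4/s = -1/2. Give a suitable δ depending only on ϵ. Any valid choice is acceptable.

δ = min(4, 8ϵ)

Let ϵ > 0. We seek δ > 0 such that 0 < |s + 8| < δ implies |4/s + 1/2| < ϵ.
|4/s + 1/2| = 4·|-8 − s|/(8·|s|) = 4|s + 8|/(8|s|).
Restrict δ ≤ 4. Then |s + 8| < 4 gives |s| > 4, so 8|s| > 32.
Then |4/s + 1/2| < 4|s + 8|/32, which is < ϵ when |s + 8| < 8ϵ.
Take δ = min(4, 8ϵ). Then 0 < |s + 8| < δ gives both |s + 8| < 4 and |s + 8| < 8ϵ, so |4/s + 1/2| < ϵ.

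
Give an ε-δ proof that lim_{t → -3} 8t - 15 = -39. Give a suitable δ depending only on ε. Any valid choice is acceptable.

δ = ε/8

Let ε > 0 be given. We need δ > 0 so that 0 < |t + 3| < δ implies |(8t - 15) + 39| < ε.
|(8t - 15) + 39| = |8t + 24| = 8|t + 3|.
So 8|t + 3| < ε exactly when |t + 3| < ε/8.
Take δ = ε/8. If 0 < |t + 3| < δ then |(8t - 15) + 39| = 8|t + 3| < 8·(ε/8) = ε.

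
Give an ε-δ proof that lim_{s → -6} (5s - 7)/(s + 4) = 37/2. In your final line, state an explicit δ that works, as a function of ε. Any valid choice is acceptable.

Let ε > 0. We want δ > 0 with 0 < |s + 6| < δ ⇒ |(5s - 7)/(s + 4) − (37/2)| < ε.
Combining over a common denominator, (5s - 7)/(s + 4) − (37/2) = [(5s - 7)·(-2) − (-37)·(s + 4)] / [(-2)·(s + 4)] = 27(s + 6) / ((-2)(s + 4)).
So |(5s - 7)/(s + 4) − (37/2)| = 27|s + 6| / (2·|s + 4|).
Require δ ≤ 1, so |s + 4| ≥ |-2| − |s + 6| > 2 − 1 = 1.
Hence |(5s - 7)/(s + 4) − (37/2)| < 27|s + 6|/(2·1) = (27/2)|s + 6|, which is < ε once |s + 6| < (2/27)ε.
Take δ = min(1, (2/27)ε). Then 0 < |s + 6| < δ forces both bounds, so |(5s - 7)/(s + 4) − (37/2)| < ε.

δ = min(1, (2/27)ε)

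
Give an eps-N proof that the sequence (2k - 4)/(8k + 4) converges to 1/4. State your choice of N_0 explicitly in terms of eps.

Fix eps > 0. For k ≥ 1, |(2k - 4)/(8k + 4) − (1/4)| = |-40|/(8(8k + 4)) = 40/(8(8k + 4)).
Since 8k + 4 ≥ 8k for k ≥ 1, this is ≤ 40/(8·8k) = (5/8)/k.
So |(2k - 4)/(8k + 4) − (1/4)| < eps whenever k > (5/8)/eps.
Take N_0 = (5/8)/eps. If k > N_0 then |(2k - 4)/(8k + 4) − (1/4)| ≤ (5/8)/k < eps.

N_0 = (5/8)/eps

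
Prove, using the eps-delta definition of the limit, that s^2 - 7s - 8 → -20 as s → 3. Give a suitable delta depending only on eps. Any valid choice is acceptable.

Fix eps > 0. We want delta > 0 such that 0 < |s − 3| < delta implies |(s^2 - 7s - 8) + 20| < eps.
(s^2 - 7s - 8) + 20 = s^2 - 7s + 12 = (s − 3)(s - 4).
So |(s^2 - 7s - 8) + 20| = |s − 3|·|s - 4|.
Require delta ≤ 1. Then |s − 3| < 1 gives |s| < 4, and by the triangle inequality |s - 4| ≤ 4 + 4 = 8.
Hence |(s^2 - 7s - 8) + 20| ≤ 8|s − 3| < eps provided |s − 3| < eps/8.
Choosing delta = min(1, eps/8) ensures both conditions, hence |(s^2 - 7s - 8) + 20| < eps.

delta = min(1, eps/8)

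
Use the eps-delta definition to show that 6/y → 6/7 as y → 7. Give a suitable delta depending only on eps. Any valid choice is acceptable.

delta = min(7/2, (49/12)eps)

Suppose eps > 0. We seek delta > 0 such that 0 < |y − 7| < delta implies |6/y − (6/7)| < eps.
|6/y − (6/7)| = 6·|7 − y|/(7·|y|) = 6|y − 7|/(7|y|).
Restrict delta ≤ 7/2. Then |y − 7| < 7/2 gives |y| > 7/2, so 7|y| > 49/2.
Then |6/y − (6/7)| < 6|y − 7|/(49/2), which is < eps when |y − 7| < (49/12)eps.
Take delta = min(7/2, (49/12)eps). Then 0 < |y − 7| < delta gives both |y − 7| < 7/2 and |y − 7| < (49/12)eps, so |6/y − (6/7)| < eps.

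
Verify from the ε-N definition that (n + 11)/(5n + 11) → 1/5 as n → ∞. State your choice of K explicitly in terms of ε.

K = (44/25)/ε

Fix ε > 0. For n ≥ 1, |(n + 11)/(5n + 11) − (1/5)| = |44|/(5(5n + 11)) = 44/(5(5n + 11)).
Since 5n + 11 ≥ 5n for n ≥ 1, this is ≤ 44/(5·5n) = (44/25)/n.
So |(n + 11)/(5n + 11) − (1/5)| < ε whenever n > (44/25)/ε.
Take K = (44/25)/ε. If n > K then |(n + 11)/(5n + 11) − (1/5)| ≤ (44/25)/n < ε.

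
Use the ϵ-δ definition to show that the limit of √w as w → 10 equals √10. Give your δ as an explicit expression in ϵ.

Suppose ϵ > 0. We want δ > 0 such that 0 < |w − 10| < δ implies |√w − √10| < ϵ.
Rationalise: √w − √10 = (w − 10)/(√w + √10), so |√w − √10| = |w − 10|/(√w + √10).
Restrict δ ≤ 10 so that |w − 10| < 10 forces w > 0, and then √w + √10 > √10.
Hence |√w − √10| < |w − 10|/√10, which is < ϵ once |w − 10| < √10·ϵ.
Take δ = min(10, √10·ϵ). If 0 < |w − 10| < δ then w > 0 and |√w − √10| < |w − 10|/√10 < ϵ.

δ = min(10, √10·ϵ)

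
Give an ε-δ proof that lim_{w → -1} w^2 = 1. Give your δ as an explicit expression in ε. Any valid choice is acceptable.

δ = min(1, ε/3)

Let ε > 0. We seek δ > 0 with 0 < |w + 1| < δ ⇒ |w^2 − 1| < ε.
Factor: w^2 − 1 = (w + 1)(w - 1), so |w^2 − 1| = |w + 1|·|w - 1|.
Restrict δ ≤ 1. Then |w + 1| < 1 gives |w| < 2, so by the triangle inequality |w - 1| ≤ 2 + 1 = 3.
Hence |w^2 − 1| ≤ 3|w + 1|, which is < ε once |w + 1| < ε/3.
Take δ = min(1, ε/3). If 0 < |w + 1| < δ then both bounds hold and |w^2 − 1| ≤ 3|w + 1| < 3·(ε/3) = ε.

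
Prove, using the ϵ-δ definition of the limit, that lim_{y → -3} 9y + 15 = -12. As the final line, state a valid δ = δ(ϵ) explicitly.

Let ϵ > 0. We need δ > 0 so that 0 < |y + 3| < δ implies |(9y + 15) + 12| < ϵ.
Since (9y + 15) + 12 = 9(y + 3), we have |(9y + 15) + 12| = 9|y + 3|.
So 9|y + 3| < ϵ exactly when |y + 3| < ϵ/9.
Choosing δ = ϵ/9 gives |(9y + 15) + 12| = 9|y + 3| < ϵ whenever |y + 3| < δ.

δ = ϵ/9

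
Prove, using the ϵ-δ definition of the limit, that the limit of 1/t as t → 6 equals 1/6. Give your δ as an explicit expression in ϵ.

Suppose ϵ > 0. We seek δ > 0 such that 0 < |t − 6| < δ implies |1/t − (1/6)| < ϵ.
|1/t − (1/6)| = |6 − t|/(6·|t|) = |t − 6|/(6|t|).
Restrict δ ≤ 3. Then |t − 6| < 3 gives |t| > 3, so 6|t| > 18.
Then |1/t − (1/6)| < |t − 6|/18, which is < ϵ when |t − 6| < 18ϵ.
Take δ = min(3, 18ϵ). Then 0 < |t − 6| < δ gives both |t − 6| < 3 and |t − 6| < 18ϵ, so |1/t − (1/6)| < ϵ.

δ = min(3, 18ϵ)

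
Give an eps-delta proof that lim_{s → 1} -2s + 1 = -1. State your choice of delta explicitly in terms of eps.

Let eps > 0. We need delta > 0 so that 0 < |s − 1| < delta implies |(-2s + 1) + 1| < eps.
|(-2s + 1) + 1| = |-2s + 2| = 2|s − 1|.
So 2|s − 1| < eps exactly when |s − 1| < eps/2.
Take delta = eps/2. If 0 < |s − 1| < delta then |(-2s + 1) + 1| = 2|s − 1| < 2·(eps/2) = eps.

delta = eps/2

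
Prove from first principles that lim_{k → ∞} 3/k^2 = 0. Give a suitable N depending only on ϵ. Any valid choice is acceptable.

Fix ϵ > 0. For k ≥ 1, |3/k^2 − 0| = 3/k^2.
3/k^2 < ϵ ⇔ k^2 > 3/ϵ ⇔ k > (3/ϵ)^{1/2}.
Take N = (3/ϵ)^{1/2}. Then k > N implies 3/k^2 < ϵ.

N = (3/ϵ)^{1/2}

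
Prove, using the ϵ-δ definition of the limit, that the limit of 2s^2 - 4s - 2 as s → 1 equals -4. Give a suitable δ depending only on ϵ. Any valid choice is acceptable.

δ = min(1, ϵ/6)

Let ϵ > 0. We want δ > 0 such that 0 < |s − 1| < δ implies |(2s^2 - 4s - 2) + 4| < ϵ.
(2s^2 - 4s - 2) + 4 = 2s^2 - 4s + 2 = (s − 1)(2s - 2).
So |(2s^2 - 4s - 2) + 4| = |s − 1|·|2s - 2|.
Require δ ≤ 1. Then |s − 1| < 1 gives |s| < 2, and by the triangle inequality |2s - 2| ≤ 2·2 + 2 = 6.
Hence |(2s^2 - 4s - 2) + 4| ≤ 6|s − 1| < ϵ provided |s − 1| < ϵ/6.
Take δ = min(1, ϵ/6). Then 0 < |s − 1| < δ gives both |s − 1| < 1 and |s − 1| < ϵ/6, so |(2s^2 - 4s - 2) + 4| < ϵ.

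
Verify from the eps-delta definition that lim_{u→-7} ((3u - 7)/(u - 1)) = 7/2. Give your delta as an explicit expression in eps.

Fix eps > 0. We want delta > 0 with 0 < |u + 7| < delta ⇒ |(3u - 7)/(u - 1) − (7/2)| < eps.
Combining over a common denominator, (3u - 7)/(u - 1) − (7/2) = [(3u - 7)·(-8) − (-28)·(u - 1)] / [(-8)·(u - 1)] = 4(u + 7) / ((-8)(u - 1)).
So |(3u - 7)/(u - 1) − (7/2)| = 4|u + 7| / (8·|u − 1|).
Restrict delta ≤ 4. Then |u + 7| < 4 gives |u − 1| = |(u + 7) + (-8)| ≥ 8 − 4 = 4.
Hence |(3u - 7)/(u - 1) − (7/2)| < 4|u + 7|/(8·4) = (1/8)|u + 7|, which is < eps once |u + 7| < 8eps.
Take delta = min(4, 8eps). Then 0 < |u + 7| < delta forces both bounds, so |(3u - 7)/(u - 1) − (7/2)| < eps.

delta = min(4, 8eps)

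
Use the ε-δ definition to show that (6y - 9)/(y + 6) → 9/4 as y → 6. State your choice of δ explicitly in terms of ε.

Fix ε > 0. We want δ > 0 with 0 < |y − 6| < δ ⇒ |(6y - 9)/(y + 6) − (9/4)| < ε.
Combining over a common denominator, (6y - 9)/(y + 6) − (9/4) = [(6y - 9)·12 − 27·(y + 6)] / [12·(y + 6)] = 45(y − 6) / (12(y + 6)).
So |(6y - 9)/(y + 6) − (9/4)| = 45|y − 6| / (12·|y + 6|).
Require δ ≤ 6, so |y + 6| ≥ |12| − |y − 6| > 12 − 6 = 6.
Hence |(6y - 9)/(y + 6) − (9/4)| < 45|y − 6|/(12·6) = (5/8)|y − 6|, which is < ε once |y − 6| < (8/5)ε.
Take δ = min(6, (8/5)ε). Then 0 < |y − 6| < δ forces both bounds, so |(6y - 9)/(y + 6) − (9/4)| < ε.

δ = min(6, (8/5)ε)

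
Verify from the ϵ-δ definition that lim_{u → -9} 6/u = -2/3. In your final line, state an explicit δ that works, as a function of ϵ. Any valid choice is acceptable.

Suppose ϵ > 0. We seek δ > 0 such that 0 < |u + 9| < δ implies |6/u + 2/3| < ϵ.
|6/u + 2/3| = 6·|-9 − u|/(9·|u|) = 6|u + 9|/(9|u|).
Require δ ≤ 9/2 so that |u| > 9 − 9/2 = 9/2, hence 9|u| > 81/2.
Then |6/u + 2/3| < 6|u + 9|/(81/2), which is < ϵ when |u + 9| < (27/4)ϵ.
Take δ = min(9/2, (27/4)ϵ). Then 0 < |u + 9| < δ gives both |u + 9| < 9/2 and |u + 9| < (27/4)ϵ, so |6/u + 2/3| < ϵ.

δ = min(9/2, (27/4)ϵ)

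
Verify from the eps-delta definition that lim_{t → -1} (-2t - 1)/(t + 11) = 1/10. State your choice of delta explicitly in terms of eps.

delta = min(5, (50/21)eps)

Suppose eps > 0. We want delta > 0 with 0 < |t + 1| < delta ⇒ |(-2t - 1)/(t + 11) − (1/10)| < eps.
Combining over a common denominator, (-2t - 1)/(t + 11) − (1/10) = [(-2t - 1)·10 − 1·(t + 11)] / [10·(t + 11)] = -21(t + 1) / (10(t + 11)).
So |(-2t - 1)/(t + 11) − (1/10)| = 21|t + 1| / (10·|t + 11|).
Restrict delta ≤ 5. Then |t + 1| < 5 gives |t + 11| = |(t + 1) + 10| ≥ 10 − 5 = 5.
Hence |(-2t - 1)/(t + 11) − (1/10)| < 21|t + 1|/(10·5) = (21/50)|t + 1|, which is < eps once |t + 1| < (50/21)eps.
Take delta = min(5, (50/21)eps). Then 0 < |t + 1| < delta forces both bounds, so |(-2t - 1)/(t + 11) − (1/10)| < eps.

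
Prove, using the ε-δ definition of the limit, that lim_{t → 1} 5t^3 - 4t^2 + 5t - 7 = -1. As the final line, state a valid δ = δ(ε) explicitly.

Fix ε > 0. We want δ > 0 such that 0 < |t − 1| < δ implies |(5t^3 - 4t^2 + 5t - 7) + 1| < ε.
(5t^3 - 4t^2 + 5t - 7) + 1 = 5t^3 - 4t^2 + 5t - 6 = (t − 1)(5t^2 + t + 6).
So |(5t^3 - 4t^2 + 5t - 7) + 1| = |t − 1|·|5t^2 + t + 6|.
Require δ ≤ 2. Then |t − 1| < 2 gives |t| < 3, and by the triangle inequality |5t^2 + t + 6| ≤ 5·3^2 + 3 + 6 = 54.
Hence |(5t^3 - 4t^2 + 5t - 7) + 1| ≤ 54|t − 1| < ε provided |t − 1| < ε/54.
Take δ = min(2, ε/54). Then 0 < |t − 1| < δ gives both |t − 1| < 2 and |t − 1| < ε/54, so |(5t^3 - 4t^2 + 5t - 7) + 1| < ε.

δ = min(2, ε/54)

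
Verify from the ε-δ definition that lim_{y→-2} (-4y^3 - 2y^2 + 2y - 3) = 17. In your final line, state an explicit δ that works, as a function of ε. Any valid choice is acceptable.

δ = min(2, ε/98)

Suppose ε > 0. We want δ > 0 such that 0 < |y + 2| < δ implies |(-4y^3 - 2y^2 + 2y - 3) − 17| < ε.
(-4y^3 - 2y^2 + 2y - 3) − 17 = -4y^3 - 2y^2 + 2y - 20 = (y + 2)(-4y^2 + 6y - 10).
So |(-4y^3 - 2y^2 + 2y - 3) − 17| = |y + 2|·|-4y^2 + 6y - 10|.
Require δ ≤ 2. Then |y + 2| < 2 gives |y| < 4, and by the triangle inequality |-4y^2 + 6y - 10| ≤ 4·4^2 + 6·4 + 10 = 98.
Hence |(-4y^3 - 2y^2 + 2y - 3) − 17| ≤ 98|y + 2| < ε provided |y + 2| < ε/98.
Choosing δ = min(2, ε/98) ensures both conditions, hence |(-4y^3 - 2y^2 + 2y - 3) − 17| < ε.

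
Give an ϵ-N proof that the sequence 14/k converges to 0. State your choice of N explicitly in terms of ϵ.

Let ϵ > 0. For k ≥ 1, |14/k − 0| = 14/(k) ≤ 14/k.
We need 14/k < ϵ, i.e. k > 14/ϵ.
Take N = 14/ϵ. If k > N then |14/k| ≤ 14/k < ϵ.

N = 14/ϵ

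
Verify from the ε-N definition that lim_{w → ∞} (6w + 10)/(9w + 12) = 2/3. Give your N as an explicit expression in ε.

Let ε > 0 be given. We seek N > 0 such that w > N implies |(6w + 10)/(9w + 12) − (2/3)| < ε.
(6w + 10)/(9w + 12) − (2/3) = (9(6w + 10) − 6(9w + 12)) / (9(9w + 12)) = 18/(9(9w + 12)).
For w > 0 we have 9w + 12 > 9w, so |(6w + 10)/(9w + 12) − (2/3)| = 18/(9(9w + 12)) < 18/(9·9w) = (2/9)/w.
Thus |(6w + 10)/(9w + 12) − (2/3)| < ε whenever w > (2/9)/ε.
Take N = (2/9)/ε. If w > N then |(6w + 10)/(9w + 12) − (2/3)| < (2/9)/w < ε.

N = (2/9)/ε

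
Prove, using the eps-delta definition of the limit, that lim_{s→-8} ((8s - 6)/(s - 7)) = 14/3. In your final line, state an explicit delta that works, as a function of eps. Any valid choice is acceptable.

delta = min(15/2, (9/4)eps)

Let eps > 0. We want delta > 0 with 0 < |s + 8| < delta ⇒ |(8s - 6)/(s - 7) − (14/3)| < eps.
Combining over a common denominator, (8s - 6)/(s - 7) − (14/3) = [(8s - 6)·(-15) − (-70)·(s - 7)] / [(-15)·(s - 7)] = -50(s + 8) / ((-15)(s - 7)).
So |(8s - 6)/(s - 7) − (14/3)| = 50|s + 8| / (15·|s − 7|).
Require delta ≤ 15/2, so |s − 7| ≥ |-15| − |s + 8| > 15 − 15/2 = 15/2.
Hence |(8s - 6)/(s - 7) − (14/3)| < 50|s + 8|/(15·(15/2)) = (4/9)|s + 8|, which is < eps once |s + 8| < (9/4)eps.
Take delta = min(15/2, (9/4)eps). Then 0 < |s + 8| < delta forces both bounds, so |(8s - 6)/(s - 7) − (14/3)| < eps.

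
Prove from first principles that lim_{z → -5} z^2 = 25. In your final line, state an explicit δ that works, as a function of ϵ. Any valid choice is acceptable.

Suppose ϵ > 0. We seek δ > 0 with 0 < |z + 5| < δ ⇒ |z^2 − 25| < ϵ.
Factor: z^2 − 25 = (z + 5)(z - 5), so |z^2 − 25| = |z + 5|·|z - 5|.
Impose δ ≤ 2 so that |z| < 7; then |z - 5| ≤ 12.
Hence |z^2 − 25| ≤ 12|z + 5|, which is < ϵ once |z + 5| < ϵ/12.
Take δ = min(2, ϵ/12). If 0 < |z + 5| < δ then both bounds hold and |z^2 − 25| ≤ 12|z + 5| < 12·(ϵ/12) = ϵ.

δ = min(2, ϵ/12)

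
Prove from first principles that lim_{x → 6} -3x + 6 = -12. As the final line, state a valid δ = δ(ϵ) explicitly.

δ = ϵ/3

Fix ϵ > 0. We need δ > 0 so that 0 < |x − 6| < δ implies |(-3x + 6) + 12| < ϵ.
|(-3x + 6) + 12| = |-3x + 18| = 3|x − 6|.
So 3|x − 6| < ϵ exactly when |x − 6| < ϵ/3.
Take δ = ϵ/3. If 0 < |x − 6| < δ then |(-3x + 6) + 12| = 3|x − 6| < 3·(ϵ/3) = ϵ.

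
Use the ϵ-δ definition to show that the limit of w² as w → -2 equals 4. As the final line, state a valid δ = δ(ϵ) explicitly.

δ = min(1, ϵ/5)

Let ϵ > 0 be given. We seek δ > 0 with 0 < |w + 2| < δ ⇒ |w² − 4| < ϵ.
Factor: w² − 4 = (w + 2)(w - 2), so |w² − 4| = |w + 2|·|w - 2|.
Impose δ ≤ 1 so that |w| < 3; then |w - 2| ≤ 5.
Hence |w² − 4| ≤ 5|w + 2|, which is < ϵ once |w + 2| < ϵ/5.
Take δ = min(1, ϵ/5). If 0 < |w + 2| < δ then both bounds hold and |w² − 4| ≤ 5|w + 2| < 5·(ϵ/5) = ϵ.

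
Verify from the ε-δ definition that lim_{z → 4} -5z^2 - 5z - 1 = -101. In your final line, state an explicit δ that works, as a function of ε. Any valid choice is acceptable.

δ = min(2, ε/55)

Suppose ε > 0. We want δ > 0 such that 0 < |z − 4| < δ implies |(-5z^2 - 5z - 1) + 101| < ε.
(-5z^2 - 5z - 1) + 101 = -5z^2 - 5z + 100 = (z − 4)(-5z - 25).
So |(-5z^2 - 5z - 1) + 101| = |z − 4|·|-5z - 25|.
Require δ ≤ 2. Then |z − 4| < 2 gives |z| < 6, and by the triangle inequality |-5z - 25| ≤ 5·6 + 25 = 55.
Hence |(-5z^2 - 5z - 1) + 101| ≤ 55|z − 4| < ε provided |z − 4| < ε/55.
Choosing δ = min(2, ε/55) ensures both conditions, hence |(-5z^2 - 5z - 1) + 101| < ε.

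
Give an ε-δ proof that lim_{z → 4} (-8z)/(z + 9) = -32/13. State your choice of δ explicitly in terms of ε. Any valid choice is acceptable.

Let ε > 0 be given. We want δ > 0 with 0 < |z − 4| < δ ⇒ |(-8z)/(z + 9) + 32/13| < ε.
Combining over a common denominator, (-8z)/(z + 9) + 32/13 = [(-8z)·13 − (-32)·(z + 9)] / [13·(z + 9)] = -72(z − 4) / (13(z + 9)).
So |(-8z)/(z + 9) + 32/13| = 72|z − 4| / (13·|z + 9|).
Require δ ≤ 13/2, so |z + 9| ≥ |13| − |z − 4| > 13 − 13/2 = 13/2.
Hence |(-8z)/(z + 9) + 32/13| < 72|z − 4|/(13·(13/2)) = (144/169)|z − 4|, which is < ε once |z − 4| < (169/144)ε.
Take δ = min(13/2, (169/144)ε). Then 0 < |z − 4| < δ forces both bounds, so |(-8z)/(z + 9) + 32/13| < ε.

δ = min(13/2, (169/144)ε)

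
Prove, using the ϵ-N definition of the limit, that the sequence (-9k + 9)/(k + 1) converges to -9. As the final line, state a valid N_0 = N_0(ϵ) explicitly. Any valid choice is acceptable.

Let ϵ > 0. For k ≥ 1, |(-9k + 9)/(k + 1) + 9| = |18|/((k + 1)) = 18/((k + 1)).
Since k + 1 ≥ k for k ≥ 1, this is ≤ 18/(k) = 18/k.
So |(-9k + 9)/(k + 1) + 9| < ϵ whenever k > 18/ϵ.
Take N_0 = 18/ϵ. If k > N_0 then |(-9k + 9)/(k + 1) + 9| ≤ 18/k < ϵ.

N_0 = 18/ϵ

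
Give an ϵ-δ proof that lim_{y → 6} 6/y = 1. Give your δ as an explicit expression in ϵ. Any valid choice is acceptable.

δ = min(3, 3ϵ)

Suppose ϵ > 0. We seek δ > 0 such that 0 < |y − 6| < δ implies |6/y − 1| < ϵ.
|6/y − 1| = 6·|6 − y|/(6·|y|) = 6|y − 6|/(6|y|).
Require δ ≤ 3 so that |y| > 6 − 3 = 3, hence 6|y| > 18.
Then |6/y − 1| < 6|y − 6|/18, which is < ϵ when |y − 6| < 3ϵ.
Take δ = min(3, 3ϵ). Then 0 < |y − 6| < δ gives both |y − 6| < 3 and |y − 6| < 3ϵ, so |6/y − 1| < ϵ.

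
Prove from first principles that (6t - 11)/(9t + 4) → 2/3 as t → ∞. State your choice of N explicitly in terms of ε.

N = (41/27)/ε

Let ε > 0 be given. We seek N > 0 such that t > N implies |(6t - 11)/(9t + 4) − (2/3)| < ε.
(6t - 11)/(9t + 4) − (2/3) = (9(6t - 11) − 6(9t + 4)) / (9(9t + 4)) = -123/(9(9t + 4)).
For t > 0 we have 9t + 4 > 9t, so |(6t - 11)/(9t + 4) − (2/3)| = 123/(9(9t + 4)) < 123/(9·9t) = (41/27)/t.
Thus |(6t - 11)/(9t + 4) − (2/3)| < ε whenever t > (41/27)/ε.
Take N = (41/27)/ε. If t > N then |(6t - 11)/(9t + 4) − (2/3)| < (41/27)/t < ε.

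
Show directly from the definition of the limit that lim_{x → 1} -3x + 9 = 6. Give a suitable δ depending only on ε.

δ = ε/3

Fix ε > 0. We need δ > 0 so that 0 < |x − 1| < δ implies |(-3x + 9) − 6| < ε.
|(-3x + 9) − 6| = |-3x + 3| = 3|x − 1|.
Thus it suffices that |x − 1| < ε/3.
Choosing δ = ε/3 gives |(-3x + 9) − 6| = 3|x − 1| < ε whenever |x − 1| < δ.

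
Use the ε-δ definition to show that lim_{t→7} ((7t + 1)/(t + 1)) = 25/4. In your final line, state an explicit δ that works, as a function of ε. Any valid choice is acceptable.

δ = min(4, (16/3)ε)

Fix ε > 0. We want δ > 0 with 0 < |t − 7| < δ ⇒ |(7t + 1)/(t + 1) − (25/4)| < ε.
Combining over a common denominator, (7t + 1)/(t + 1) − (25/4) = [(7t + 1)·8 − 50·(t + 1)] / [8·(t + 1)] = 6(t − 7) / (8(t + 1)).
So |(7t + 1)/(t + 1) − (25/4)| = 6|t − 7| / (8·|t + 1|).
Restrict δ ≤ 4. Then |t − 7| < 4 gives |t + 1| = |(t − 7) + 8| ≥ 8 − 4 = 4.
Hence |(7t + 1)/(t + 1) − (25/4)| < 6|t − 7|/(8·4) = (3/16)|t − 7|, which is < ε once |t − 7| < (16/3)ε.
Take δ = min(4, (16/3)ε). Then 0 < |t − 7| < δ forces both bounds, so |(7t + 1)/(t + 1) − (25/4)| < ε.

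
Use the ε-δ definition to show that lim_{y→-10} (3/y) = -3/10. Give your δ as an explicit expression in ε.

δ = min(5, (50/3)ε)

Fix ε > 0. We seek δ > 0 such that 0 < |y + 10| < δ implies |3/y + 3/10| < ε.
|3/y + 3/10| = 3·|-10 − y|/(10·|y|) = 3|y + 10|/(10|y|).
Require δ ≤ 5 so that |y| > 10 − 5 = 5, hence 10|y| > 50.
Then |3/y + 3/10| < 3|y + 10|/50, which is < ε when |y + 10| < (50/3)ε.
Take δ = min(5, (50/3)ε). Then 0 < |y + 10| < δ gives both |y + 10| < 5 and |y + 10| < (50/3)ε, so |3/y + 3/10| < ε.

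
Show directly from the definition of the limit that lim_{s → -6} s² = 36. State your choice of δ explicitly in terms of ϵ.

δ = min(1, ϵ/13)

Fix ϵ > 0. We seek δ > 0 with 0 < |s + 6| < δ ⇒ |s² − 36| < ϵ.
Factor: s² − 36 = (s + 6)(s - 6), so |s² − 36| = |s + 6|·|s - 6|.
Restrict δ ≤ 1. Then |s + 6| < 1 gives |s| < 7, so by the triangle inequality |s - 6| ≤ 7 + 6 = 13.
Hence |s² − 36| ≤ 13|s + 6|, which is < ϵ once |s + 6| < ϵ/13.
Take δ = min(1, ϵ/13). If 0 < |s + 6| < δ then both bounds hold and |s² − 36| ≤ 13|s + 6| < 13·(ϵ/13) = ϵ.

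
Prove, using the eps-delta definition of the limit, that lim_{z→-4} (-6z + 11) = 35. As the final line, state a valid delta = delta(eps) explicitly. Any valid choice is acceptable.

Let eps > 0. We need delta > 0 so that 0 < |z + 4| < delta implies |(-6z + 11) − 35| < eps.
Since (-6z + 11) − 35 = -6(z + 4), we have |(-6z + 11) − 35| = 6|z + 4|.
So 6|z + 4| < eps exactly when |z + 4| < eps/6.
Choosing delta = eps/6 gives |(-6z + 11) − 35| = 6|z + 4| < eps whenever |z + 4| < delta.

delta = eps/6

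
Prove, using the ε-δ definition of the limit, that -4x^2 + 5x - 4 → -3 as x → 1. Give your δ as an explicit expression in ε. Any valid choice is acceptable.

δ = min(2, ε/13)

Let ε > 0 be given. We want δ > 0 such that 0 < |x − 1| < δ implies |(-4x^2 + 5x - 4) + 3| < ε.
(-4x^2 + 5x - 4) + 3 = -4x^2 + 5x - 1 = (x − 1)(-4x + 1).
So |(-4x^2 + 5x - 4) + 3| = |x − 1|·|-4x + 1|.
Require δ ≤ 2. Then |x − 1| < 2 gives |x| < 3, and by the triangle inequality |-4x + 1| ≤ 4·3 + 1 = 13.
Hence |(-4x^2 + 5x - 4) + 3| ≤ 13|x − 1| < ε provided |x − 1| < ε/13.
Take δ = min(2, ε/13). Then 0 < |x − 1| < δ gives both |x − 1| < 2 and |x − 1| < ε/13, so |(-4x^2 + 5x - 4) + 3| < ε.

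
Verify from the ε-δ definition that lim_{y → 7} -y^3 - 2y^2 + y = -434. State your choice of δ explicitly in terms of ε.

δ = min(1, ε/198)

Fix ε > 0. We want δ > 0 such that 0 < |y − 7| < δ implies |(-y^3 - 2y^2 + y) + 434| < ε.
(-y^3 - 2y^2 + y) + 434 = -y^3 - 2y^2 + y + 434 = (y − 7)(-y^2 - 9y - 62).
So |(-y^3 - 2y^2 + y) + 434| = |y − 7|·|-y^2 - 9y - 62|.
Require δ ≤ 1. Then |y − 7| < 1 gives |y| < 8, and by the triangle inequality |-y^2 - 9y - 62| ≤ 8^2 + 9·8 + 62 = 198.
Hence |(-y^3 - 2y^2 + y) + 434| ≤ 198|y − 7| < ε provided |y − 7| < ε/198.
Choosing δ = min(1, ε/198) ensures both conditions, hence |(-y^3 - 2y^2 + y) + 434| < ε.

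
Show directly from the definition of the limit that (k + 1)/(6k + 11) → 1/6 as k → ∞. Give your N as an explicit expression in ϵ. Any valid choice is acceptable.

Let ϵ > 0 be given. For k ≥ 1, |(k + 1)/(6k + 11) − (1/6)| = |-5|/(6(6k + 11)) = 5/(6(6k + 11)).
Since 6k + 11 ≥ 6k for k ≥ 1, this is ≤ 5/(6·6k) = (5/36)/k.
So |(k + 1)/(6k + 11) − (1/6)| < ϵ whenever k > (5/36)/ϵ.
Take N = (5/36)/ϵ. If k > N then |(k + 1)/(6k + 11) − (1/6)| ≤ (5/36)/k < ϵ.

N = (5/36)/ϵ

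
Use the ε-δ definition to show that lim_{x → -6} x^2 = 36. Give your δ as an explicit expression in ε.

δ = min(1, ε/13)

Fix ε > 0. We seek δ > 0 with 0 < |x + 6| < δ ⇒ |x^2 − 36| < ε.
Factor: x^2 − 36 = (x + 6)(x - 6), so |x^2 − 36| = |x + 6|·|x - 6|.
Impose δ ≤ 1 so that |x| < 7; then |x - 6| ≤ 13.
Hence |x^2 − 36| ≤ 13|x + 6|, which is < ε once |x + 6| < ε/13.
Take δ = min(1, ε/13). If 0 < |x + 6| < δ then both bounds hold and |x^2 − 36| ≤ 13|x + 6| < 13·(ε/13) = ε.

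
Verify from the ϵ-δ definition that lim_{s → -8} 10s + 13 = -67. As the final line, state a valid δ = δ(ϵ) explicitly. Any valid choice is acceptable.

δ = ϵ/10

Let ϵ > 0 be given. We need δ > 0 so that 0 < |s + 8| < δ implies |(10s + 13) + 67| < ϵ.
Since (10s + 13) + 67 = 10(s + 8), we have |(10s + 13) + 67| = 10|s + 8|.
Thus it suffices that |s + 8| < ϵ/10.
Choosing δ = ϵ/10 gives |(10s + 13) + 67| = 10|s + 8| < ϵ whenever |s + 8| < δ.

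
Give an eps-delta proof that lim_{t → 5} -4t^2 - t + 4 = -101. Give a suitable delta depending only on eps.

Let eps > 0 be given. We want delta > 0 such that 0 < |t − 5| < delta implies |(-4t^2 - t + 4) + 101| < eps.
(-4t^2 - t + 4) + 101 = -4t^2 - t + 105 = (t − 5)(-4t - 21).
So |(-4t^2 - t + 4) + 101| = |t − 5|·|-4t - 21|.
Assume first that |t − 5| < 1, so |t| < 6. Then |-4t - 21| ≤ 4·6 + 21 = 45.
Hence |(-4t^2 - t + 4) + 101| ≤ 45|t − 5| < eps provided |t − 5| < eps/45.
Take delta = min(1, eps/45). Then 0 < |t − 5| < delta gives both |t − 5| < 1 and |t − 5| < eps/45, so |(-4t^2 - t + 4) + 101| < eps.

delta = min(1, eps/45)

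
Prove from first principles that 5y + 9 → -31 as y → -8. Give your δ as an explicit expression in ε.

δ = ε/5

Fix ε > 0. We need δ > 0 so that 0 < |y + 8| < δ implies |(5y + 9) + 31| < ε.
|(5y + 9) + 31| = |5y + 40| = 5|y + 8|.
Thus it suffices that |y + 8| < ε/5.
Take δ = ε/5. If 0 < |y + 8| < δ then |(5y + 9) + 31| = 5|y + 8| < 5·(ε/5) = ε.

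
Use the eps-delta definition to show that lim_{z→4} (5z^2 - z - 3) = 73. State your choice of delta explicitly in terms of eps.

Let eps > 0 be given. We want delta > 0 such that 0 < |z − 4| < delta implies |(5z^2 - z - 3) − 73| < eps.
(5z^2 - z - 3) − 73 = 5z^2 - z - 76 = (z − 4)(5z + 19).
So |(5z^2 - z - 3) − 73| = |z − 4|·|5z + 19|.
Assume first that |z − 4| < 2, so |z| < 6. Then |5z + 19| ≤ 5·6 + 19 = 49.
Hence |(5z^2 - z - 3) − 73| ≤ 49|z − 4| < eps provided |z − 4| < eps/49.
Choosing delta = min(2, eps/49) ensures both conditions, hence |(5z^2 - z - 3) − 73| < eps.

delta = min(2, eps/49)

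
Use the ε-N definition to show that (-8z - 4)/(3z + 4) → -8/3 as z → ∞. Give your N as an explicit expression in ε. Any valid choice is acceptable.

Let ε > 0. We seek N > 0 such that z > N implies |(-8z - 4)/(3z + 4) + 8/3| < ε.
(-8z - 4)/(3z + 4) + 8/3 = (3(-8z - 4) − (-8)(3z + 4)) / (3(3z + 4)) = 20/(3(3z + 4)).
For z > 0 we have 3z + 4 > 3z, so |(-8z - 4)/(3z + 4) + 8/3| = 20/(3(3z + 4)) < 20/(3·3z) = (20/9)/z.
Thus |(-8z - 4)/(3z + 4) + 8/3| < ε whenever z > (20/9)/ε.
Take N = (20/9)/ε. If z > N then |(-8z - 4)/(3z + 4) + 8/3| < (20/9)/z < ε.

N = (20/9)/ε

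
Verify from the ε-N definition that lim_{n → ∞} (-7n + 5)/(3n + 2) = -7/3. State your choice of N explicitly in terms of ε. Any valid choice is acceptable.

Fix ε > 0. For n ≥ 1, |(-7n + 5)/(3n + 2) + 7/3| = |29|/(3(3n + 2)) = 29/(3(3n + 2)).
Since 3n + 2 ≥ 3n for n ≥ 1, this is ≤ 29/(3·3n) = (29/9)/n.
So |(-7n + 5)/(3n + 2) + 7/3| < ε whenever n > (29/9)/ε.
Take N = (29/9)/ε. If n > N then |(-7n + 5)/(3n + 2) + 7/3| ≤ (29/9)/n < ε.

N = (29/9)/ε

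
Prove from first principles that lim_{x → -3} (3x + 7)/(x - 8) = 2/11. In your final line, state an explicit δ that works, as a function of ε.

Let ε > 0. We want δ > 0 with 0 < |x + 3| < δ ⇒ |(3x + 7)/(x - 8) − (2/11)| < ε.
Combining over a common denominator, (3x + 7)/(x - 8) − (2/11) = [(3x + 7)·(-11) − (-2)·(x - 8)] / [(-11)·(x - 8)] = -31(x + 3) / ((-11)(x - 8)).
So |(3x + 7)/(x - 8) − (2/11)| = 31|x + 3| / (11·|x − 8|).
Restrict δ ≤ 11/2. Then |x + 3| < 11/2 gives |x − 8| = |(x + 3) + (-11)| ≥ 11 − 11/2 = 11/2.
Hence |(3x + 7)/(x - 8) − (2/11)| < 31|x + 3|/(11·(11/2)) = (62/121)|x + 3|, which is < ε once |x + 3| < (121/62)ε.
Take δ = min(11/2, (121/62)ε). Then 0 < |x + 3| < δ forces both bounds, so |(3x + 7)/(x - 8) − (2/11)| < ε.

δ = min(11/2, (121/62)ε)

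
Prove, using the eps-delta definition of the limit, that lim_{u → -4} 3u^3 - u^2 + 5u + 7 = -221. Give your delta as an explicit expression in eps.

Let eps > 0. We want delta > 0 such that 0 < |u + 4| < delta implies |(3u^3 - u^2 + 5u + 7) + 221| < eps.
(3u^3 - u^2 + 5u + 7) + 221 = 3u^3 - u^2 + 5u + 228 = (u + 4)(3u^2 - 13u + 57).
So |(3u^3 - u^2 + 5u + 7) + 221| = |u + 4|·|3u^2 - 13u + 57|.
Require delta ≤ 1. Then |u + 4| < 1 gives |u| < 5, and by the triangle inequality |3u^2 - 13u + 57| ≤ 3·5^2 + 13·5 + 57 = 197.
Hence |(3u^3 - u^2 + 5u + 7) + 221| ≤ 197|u + 4| < eps provided |u + 4| < eps/197.
Choosing delta = min(1, eps/197) ensures both conditions, hence |(3u^3 - u^2 + 5u + 7) + 221| < eps.

delta = min(1, eps/197)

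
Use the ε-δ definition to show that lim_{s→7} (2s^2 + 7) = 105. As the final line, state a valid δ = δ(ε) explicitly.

δ = min(2, ε/32)

Fix ε > 0. We want δ > 0 such that 0 < |s − 7| < δ implies |(2s^2 + 7) − 105| < ε.
(2s^2 + 7) − 105 = 2s^2 - 98 = (s − 7)(2s + 14).
So |(2s^2 + 7) − 105| = |s − 7|·|2s + 14|.
Assume first that |s − 7| < 2, so |s| < 9. Then |2s + 14| ≤ 2·9 + 14 = 32.
Hence |(2s^2 + 7) − 105| ≤ 32|s − 7| < ε provided |s − 7| < ε/32.
Choosing δ = min(2, ε/32) ensures both conditions, hence |(2s^2 + 7) − 105| < ε.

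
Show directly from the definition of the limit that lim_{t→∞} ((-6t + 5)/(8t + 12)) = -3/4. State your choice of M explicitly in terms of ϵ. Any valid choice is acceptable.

M = (7/4)/ϵ

Suppose ϵ > 0. We seek M > 0 such that t > M implies |(-6t + 5)/(8t + 12) + 3/4| < ϵ.
(-6t + 5)/(8t + 12) + 3/4 = (8(-6t + 5) − (-6)(8t + 12)) / (8(8t + 12)) = 112/(8(8t + 12)).
For t > 0 we have 8t + 12 > 8t, so |(-6t + 5)/(8t + 12) + 3/4| = 112/(8(8t + 12)) < 112/(8·8t) = (7/4)/t.
Thus |(-6t + 5)/(8t + 12) + 3/4| < ϵ whenever t > (7/4)/ϵ.
Take M = (7/4)/ϵ. If t > M then |(-6t + 5)/(8t + 12) + 3/4| < (7/4)/t < ϵ.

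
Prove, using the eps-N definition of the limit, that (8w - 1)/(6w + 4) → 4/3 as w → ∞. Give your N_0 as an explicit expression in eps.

Suppose eps > 0. We seek N_0 > 0 such that w > N_0 implies |(8w - 1)/(6w + 4) − (4/3)| < eps.
(8w - 1)/(6w + 4) − (4/3) = (6(8w - 1) − 8(6w + 4)) / (6(6w + 4)) = -38/(6(6w + 4)).
For w > 0 we have 6w + 4 > 6w, so |(8w - 1)/(6w + 4) − (4/3)| = 38/(6(6w + 4)) < 38/(6·6w) = (19/18)/w.
Thus |(8w - 1)/(6w + 4) − (4/3)| < eps whenever w > (19/18)/eps.
Take N_0 = (19/18)/eps. If w > N_0 then |(8w - 1)/(6w + 4) − (4/3)| < (19/18)/w < eps.

N_0 = (19/18)/eps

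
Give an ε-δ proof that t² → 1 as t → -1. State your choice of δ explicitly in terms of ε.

δ = min(1, ε/3)

Let ε > 0. We seek δ > 0 with 0 < |t + 1| < δ ⇒ |t² − 1| < ε.
Factor: t² − 1 = (t + 1)(t - 1), so |t² − 1| = |t + 1|·|t - 1|.
Restrict δ ≤ 1. Then |t + 1| < 1 gives |t| < 2, so by the triangle inequality |t - 1| ≤ 2 + 1 = 3.
Hence |t² − 1| ≤ 3|t + 1|, which is < ε once |t + 1| < ε/3.
Take δ = min(1, ε/3). If 0 < |t + 1| < δ then both bounds hold and |t² − 1| ≤ 3|t + 1| < 3·(ε/3) = ε.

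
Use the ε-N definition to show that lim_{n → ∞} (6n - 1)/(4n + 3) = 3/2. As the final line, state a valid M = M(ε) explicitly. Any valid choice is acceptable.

Let ε > 0 be given. For n ≥ 1, |(6n - 1)/(4n + 3) − (3/2)| = |-22|/(4(4n + 3)) = 22/(4(4n + 3)).
Since 4n + 3 ≥ 4n for n ≥ 1, this is ≤ 22/(4·4n) = (11/8)/n.
So |(6n - 1)/(4n + 3) − (3/2)| < ε whenever n > (11/8)/ε.
Take M = (11/8)/ε. If n > M then |(6n - 1)/(4n + 3) − (3/2)| ≤ (11/8)/n < ε.

M = (11/8)/ε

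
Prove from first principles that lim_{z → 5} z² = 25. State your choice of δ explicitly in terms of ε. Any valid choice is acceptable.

Let ε > 0. We seek δ > 0 with 0 < |z − 5| < δ ⇒ |z² − 25| < ε.
Factor: z² − 25 = (z − 5)(z + 5), so |z² − 25| = |z − 5|·|z + 5|.
Impose δ ≤ 1 so that |z| < 6; then |z + 5| ≤ 11.
Hence |z² − 25| ≤ 11|z − 5|, which is < ε once |z − 5| < ε/11.
Take δ = min(1, ε/11). If 0 < |z − 5| < δ then both bounds hold and |z² − 25| ≤ 11|z − 5| < 11·(ε/11) = ε.

δ = min(1, ε/11)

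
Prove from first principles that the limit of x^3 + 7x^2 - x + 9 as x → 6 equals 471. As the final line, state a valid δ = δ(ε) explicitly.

δ = min(1, ε/217)

Let ε > 0. We want δ > 0 such that 0 < |x − 6| < δ implies |(x^3 + 7x^2 - x + 9) − 471| < ε.
(x^3 + 7x^2 - x + 9) − 471 = x^3 + 7x^2 - x - 462 = (x − 6)(x^2 + 13x + 77).
So |(x^3 + 7x^2 - x + 9) − 471| = |x − 6|·|x^2 + 13x + 77|.
Require δ ≤ 1. Then |x − 6| < 1 gives |x| < 7, and by the triangle inequality |x^2 + 13x + 77| ≤ 7^2 + 13·7 + 77 = 217.
Hence |(x^3 + 7x^2 - x + 9) − 471| ≤ 217|x − 6| < ε provided |x − 6| < ε/217.
Choosing δ = min(1, ε/217) ensures both conditions, hence |(x^3 + 7x^2 - x + 9) − 471| < ε.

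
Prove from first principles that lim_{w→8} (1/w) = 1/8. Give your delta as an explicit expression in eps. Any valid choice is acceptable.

delta = min(4, 32eps)

Fix eps > 0. We seek delta > 0 such that 0 < |w − 8| < delta implies |1/w − (1/8)| < eps.
|1/w − (1/8)| = |8 − w|/(8·|w|) = |w − 8|/(8|w|).
Require delta ≤ 4 so that |w| > 8 − 4 = 4, hence 8|w| > 32.
Then |1/w − (1/8)| < |w − 8|/32, which is < eps when |w − 8| < 32eps.
Take delta = min(4, 32eps). Then 0 < |w − 8| < delta gives both |w − 8| < 4 and |w − 8| < 32eps, so |1/w − (1/8)| < eps.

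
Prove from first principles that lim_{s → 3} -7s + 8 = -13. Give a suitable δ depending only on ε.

Fix ε > 0. We need δ > 0 so that 0 < |s − 3| < δ implies |(-7s + 8) + 13| < ε.
|(-7s + 8) + 13| = |-7s + 21| = 7|s − 3|.
Thus it suffices that |s − 3| < ε/7.
Take δ = ε/7. If 0 < |s − 3| < δ then |(-7s + 8) + 13| = 7|s − 3| < 7·(ε/7) = ε.

δ = ε/7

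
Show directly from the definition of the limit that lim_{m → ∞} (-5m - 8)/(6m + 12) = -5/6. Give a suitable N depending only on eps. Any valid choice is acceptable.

Let eps > 0. For m ≥ 1, |(-5m - 8)/(6m + 12) + 5/6| = |12|/(6(6m + 12)) = 12/(6(6m + 12)).
Since 6m + 12 ≥ 6m for m ≥ 1, this is ≤ 12/(6·6m) = (1/3)/m.
So |(-5m - 8)/(6m + 12) + 5/6| < eps whenever m > (1/3)/eps.
Take N = (1/3)/eps. If m > N then |(-5m - 8)/(6m + 12) + 5/6| ≤ (1/3)/m < eps.

N = (1/3)/eps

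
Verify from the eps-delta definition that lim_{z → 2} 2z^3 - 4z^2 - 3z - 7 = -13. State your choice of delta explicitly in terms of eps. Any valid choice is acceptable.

Suppose eps > 0. We want delta > 0 such that 0 < |z − 2| < delta implies |(2z^3 - 4z^2 - 3z - 7) + 13| < eps.
(2z^3 - 4z^2 - 3z - 7) + 13 = 2z^3 - 4z^2 - 3z + 6 = (z − 2)(2z^2 - 3).
So |(2z^3 - 4z^2 - 3z - 7) + 13| = |z − 2|·|2z^2 - 3|.
Require delta ≤ 1. Then |z − 2| < 1 gives |z| < 3, and by the triangle inequality |2z^2 - 3| ≤ 2·3^2 + 3 = 21.
Hence |(2z^3 - 4z^2 - 3z - 7) + 13| ≤ 21|z − 2| < eps provided |z − 2| < eps/21.
Choosing delta = min(1, eps/21) ensures both conditions, hence |(2z^3 - 4z^2 - 3z - 7) + 13| < eps.

delta = min(1, eps/21)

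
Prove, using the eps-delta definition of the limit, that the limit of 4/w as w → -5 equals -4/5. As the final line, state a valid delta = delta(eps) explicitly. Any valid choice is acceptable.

delta = min(5/2, (25/8)eps)

Fix eps > 0. We seek delta > 0 such that 0 < |w + 5| < delta implies |4/w + 4/5| < eps.
|4/w + 4/5| = 4·|-5 − w|/(5·|w|) = 4|w + 5|/(5|w|).
Restrict delta ≤ 5/2. Then |w + 5| < 5/2 gives |w| > 5/2, so 5|w| > 25/2.
Then |4/w + 4/5| < 4|w + 5|/(25/2), which is < eps when |w + 5| < (25/8)eps.
Take delta = min(5/2, (25/8)eps). Then 0 < |w + 5| < delta gives both |w + 5| < 5/2 and |w + 5| < (25/8)eps, so |4/w + 4/5| < eps.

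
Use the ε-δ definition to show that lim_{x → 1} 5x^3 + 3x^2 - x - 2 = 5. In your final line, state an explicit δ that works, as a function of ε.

Let ε > 0. We want δ > 0 such that 0 < |x − 1| < δ implies |(5x^3 + 3x^2 - x - 2) − 5| < ε.
(5x^3 + 3x^2 - x - 2) − 5 = 5x^3 + 3x^2 - x - 7 = (x − 1)(5x^2 + 8x + 7).
So |(5x^3 + 3x^2 - x - 2) − 5| = |x − 1|·|5x^2 + 8x + 7|.
Require δ ≤ 1. Then |x − 1| < 1 gives |x| < 2, and by the triangle inequality |5x^2 + 8x + 7| ≤ 5·2^2 + 8·2 + 7 = 43.
Hence |(5x^3 + 3x^2 - x - 2) − 5| ≤ 43|x − 1| < ε provided |x − 1| < ε/43.
Take δ = min(1, ε/43). Then 0 < |x − 1| < δ gives both |x − 1| < 1 and |x − 1| < ε/43, so |(5x^3 + 3x^2 - x - 2) − 5| < ε.

δ = min(1, ε/43)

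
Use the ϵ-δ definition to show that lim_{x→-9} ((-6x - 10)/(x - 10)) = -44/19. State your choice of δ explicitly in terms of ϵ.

Suppose ϵ > 0. We want δ > 0 with 0 < |x + 9| < δ ⇒ |(-6x - 10)/(x - 10) + 44/19| < ϵ.
Combining over a common denominator, (-6x - 10)/(x - 10) + 44/19 = [(-6x - 10)·(-19) − 44·(x - 10)] / [(-19)·(x - 10)] = 70(x + 9) / ((-19)(x - 10)).
So |(-6x - 10)/(x - 10) + 44/19| = 70|x + 9| / (19·|x − 10|).
Restrict δ ≤ 19/2. Then |x + 9| < 19/2 gives |x − 10| = |(x + 9) + (-19)| ≥ 19 − 19/2 = 19/2.
Hence |(-6x - 10)/(x - 10) + 44/19| < 70|x + 9|/(19·(19/2)) = (140/361)|x + 9|, which is < ϵ once |x + 9| < (361/140)ϵ.
Take δ = min(19/2, (361/140)ϵ). Then 0 < |x + 9| < δ forces both bounds, so |(-6x - 10)/(x - 10) + 44/19| < ϵ.

δ = min(19/2, (361/140)ϵ)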